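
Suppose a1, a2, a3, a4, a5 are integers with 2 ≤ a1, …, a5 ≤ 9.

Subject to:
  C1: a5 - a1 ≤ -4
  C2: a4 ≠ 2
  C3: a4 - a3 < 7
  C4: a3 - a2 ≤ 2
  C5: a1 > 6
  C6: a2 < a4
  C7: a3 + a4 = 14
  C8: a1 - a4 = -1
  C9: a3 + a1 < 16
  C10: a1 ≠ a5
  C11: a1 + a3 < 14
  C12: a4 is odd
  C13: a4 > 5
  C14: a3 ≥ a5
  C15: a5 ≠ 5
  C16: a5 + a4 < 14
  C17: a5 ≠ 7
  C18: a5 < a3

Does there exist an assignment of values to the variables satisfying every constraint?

The assignment a1 = 8, a2 = 5, a3 = 5, a4 = 9, a5 = 3 works:
  constraint 1 holds since a5 - a1 = -5.
  constraint 3 holds since a4 - a3 = 4.
The rest check out directly.

Satisfiable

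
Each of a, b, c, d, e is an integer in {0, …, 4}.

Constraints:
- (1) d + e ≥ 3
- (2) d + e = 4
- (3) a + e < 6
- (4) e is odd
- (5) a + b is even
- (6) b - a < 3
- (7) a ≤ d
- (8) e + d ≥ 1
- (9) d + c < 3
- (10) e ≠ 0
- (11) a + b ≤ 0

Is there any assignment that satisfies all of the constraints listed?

Satisfiable

Try a = 0, b = 0, c = 0, d = 1, e = 3.
Check constraint 1: d + e = 4; constraint 2: d + e = 4; constraint 3: a + e = 3. The remaining constraints are straightforward to verify.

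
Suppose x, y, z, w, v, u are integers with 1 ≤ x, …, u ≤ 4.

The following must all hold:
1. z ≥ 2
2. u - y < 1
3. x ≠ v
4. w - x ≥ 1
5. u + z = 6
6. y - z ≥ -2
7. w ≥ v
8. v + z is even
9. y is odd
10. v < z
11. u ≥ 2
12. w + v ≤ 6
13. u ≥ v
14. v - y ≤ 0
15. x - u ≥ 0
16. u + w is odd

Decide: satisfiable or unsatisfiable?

Satisfiable

Setting (x, y, z, w, v, u) = (3, 3, 3, 4, 1, 3) satisfies everything: constraint 2: u - y = 0; constraint 4: w - x = 1; constraint 5: u + z = 6, and the others follow.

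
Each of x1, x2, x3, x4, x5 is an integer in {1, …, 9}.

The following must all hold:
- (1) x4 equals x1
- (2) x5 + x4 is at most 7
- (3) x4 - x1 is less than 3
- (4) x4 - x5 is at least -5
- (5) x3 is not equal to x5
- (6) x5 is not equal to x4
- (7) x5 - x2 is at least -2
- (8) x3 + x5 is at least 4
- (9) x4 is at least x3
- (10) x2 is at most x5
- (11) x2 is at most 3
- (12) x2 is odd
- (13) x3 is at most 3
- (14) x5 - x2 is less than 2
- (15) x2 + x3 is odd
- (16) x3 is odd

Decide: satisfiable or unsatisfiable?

Constraint 12 makes x2 odd and constraint 16 makes x3 odd, so x2 + x3 must be even. Constraint 15 says x2 + x3 is odd — contradiction.

Unsatisfiable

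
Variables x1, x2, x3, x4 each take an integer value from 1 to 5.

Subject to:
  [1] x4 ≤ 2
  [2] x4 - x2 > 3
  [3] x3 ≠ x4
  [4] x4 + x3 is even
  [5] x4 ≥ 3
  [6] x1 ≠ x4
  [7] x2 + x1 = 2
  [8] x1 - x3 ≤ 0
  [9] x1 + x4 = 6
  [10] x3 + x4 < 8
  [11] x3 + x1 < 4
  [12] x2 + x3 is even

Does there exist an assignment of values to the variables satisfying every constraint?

Unsatisfiable

From constraint 5: x4 ≥ 3. From constraint 1: x4 ≤ 2. But 2 < 3, so no value of x4 works.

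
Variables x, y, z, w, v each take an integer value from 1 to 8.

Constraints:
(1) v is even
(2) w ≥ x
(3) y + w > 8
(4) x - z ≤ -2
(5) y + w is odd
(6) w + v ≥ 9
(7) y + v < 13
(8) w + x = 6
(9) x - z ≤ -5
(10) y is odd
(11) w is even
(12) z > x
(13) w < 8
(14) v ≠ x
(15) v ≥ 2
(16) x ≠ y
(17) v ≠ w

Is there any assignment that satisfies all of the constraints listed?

Take x = 2, y = 5, z = 7, w = 4, v = 6. Then constraint 3: y + w = 9; constraint 4: x - z = -5, and every other listed constraint is also met.

Satisfiable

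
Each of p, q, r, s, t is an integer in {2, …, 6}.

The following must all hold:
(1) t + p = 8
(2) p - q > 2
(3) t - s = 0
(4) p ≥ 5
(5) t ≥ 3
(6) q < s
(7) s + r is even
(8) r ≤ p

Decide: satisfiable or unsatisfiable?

Satisfiable

Take p = 5, q = 2, r = 5, s = 3, t = 3. Then constraint 1: t + p = 8; constraint 2: p - q = 3; constraint 3: t - s = 0, and every other listed constraint is also met.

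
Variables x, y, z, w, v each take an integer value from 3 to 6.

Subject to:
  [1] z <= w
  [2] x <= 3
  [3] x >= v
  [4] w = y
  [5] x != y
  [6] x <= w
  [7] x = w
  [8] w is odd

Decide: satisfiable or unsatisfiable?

Unsatisfiable

From constraints 4 and 7, x = w = y, so x = y. But constraint 5 says x ≠ y. Contradiction.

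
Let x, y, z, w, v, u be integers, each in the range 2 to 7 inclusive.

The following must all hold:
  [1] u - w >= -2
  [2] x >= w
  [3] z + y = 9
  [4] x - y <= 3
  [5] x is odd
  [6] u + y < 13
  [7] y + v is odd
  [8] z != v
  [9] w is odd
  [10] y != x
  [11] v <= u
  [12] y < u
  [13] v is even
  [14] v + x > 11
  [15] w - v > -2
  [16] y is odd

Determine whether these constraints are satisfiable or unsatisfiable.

The assignment x = 7, y = 5, z = 4, w = 7, v = 6, u = 7 works:
  constraint 1 holds since u - w = 0.
  constraint 3 holds since z + y = 9.
The rest check out directly.

Satisfiable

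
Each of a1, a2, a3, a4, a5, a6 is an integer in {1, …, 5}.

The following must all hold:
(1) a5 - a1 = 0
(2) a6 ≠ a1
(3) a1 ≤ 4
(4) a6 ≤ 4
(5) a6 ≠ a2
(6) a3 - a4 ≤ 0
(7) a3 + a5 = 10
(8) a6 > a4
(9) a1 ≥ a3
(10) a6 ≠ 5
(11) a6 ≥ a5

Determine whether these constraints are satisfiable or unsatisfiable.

From constraints 3 and 9: a3 ≤ a1 ≤ 4. From constraints 4 and 11: a5 ≤ a6 ≤ 4. Hence a3 + a5 ≤ 8. But constraint 7 requires a3 + a5 = 10, and 10 > 8. Contradiction.

Unsatisfiable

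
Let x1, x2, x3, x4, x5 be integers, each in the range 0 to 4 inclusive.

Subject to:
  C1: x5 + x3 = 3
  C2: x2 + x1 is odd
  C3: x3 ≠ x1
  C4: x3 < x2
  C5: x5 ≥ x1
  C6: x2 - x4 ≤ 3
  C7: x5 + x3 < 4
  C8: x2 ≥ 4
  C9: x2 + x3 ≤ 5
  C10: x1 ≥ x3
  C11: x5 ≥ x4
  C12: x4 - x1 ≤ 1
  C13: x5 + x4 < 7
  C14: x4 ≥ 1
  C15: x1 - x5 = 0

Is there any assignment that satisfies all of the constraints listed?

Satisfiable

Take x1 = 3, x2 = 4, x3 = 0, x4 = 3, x5 = 3. Then constraint 1: x5 + x3 = 3; constraint 6: x2 - x4 = 1, and every other listed constraint is also met.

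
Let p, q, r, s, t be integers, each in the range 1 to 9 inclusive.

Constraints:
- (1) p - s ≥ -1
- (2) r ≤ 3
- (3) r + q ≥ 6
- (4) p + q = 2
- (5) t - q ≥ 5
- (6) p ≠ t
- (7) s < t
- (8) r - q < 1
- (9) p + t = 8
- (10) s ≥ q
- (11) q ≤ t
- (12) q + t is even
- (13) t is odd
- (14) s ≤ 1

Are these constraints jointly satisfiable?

Unsatisfiable

From constraint 2: r ≤ 3. From constraints 10 and 14: q ≤ s ≤ 1. Hence r + q ≤ 4. But constraint 3 requires r + q ≥ 6, and 6 > 4. Contradiction.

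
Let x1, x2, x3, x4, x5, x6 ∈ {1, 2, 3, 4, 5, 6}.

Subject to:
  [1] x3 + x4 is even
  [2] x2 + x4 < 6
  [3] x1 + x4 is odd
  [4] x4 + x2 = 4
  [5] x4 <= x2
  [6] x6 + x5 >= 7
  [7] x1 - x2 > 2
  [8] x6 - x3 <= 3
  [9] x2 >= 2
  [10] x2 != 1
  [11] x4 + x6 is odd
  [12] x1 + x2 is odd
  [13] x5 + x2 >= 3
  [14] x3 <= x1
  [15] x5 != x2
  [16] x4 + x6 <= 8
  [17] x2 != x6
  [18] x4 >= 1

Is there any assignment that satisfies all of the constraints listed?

Satisfiable

Take x1 = 6, x2 = 3, x3 = 5, x4 = 1, x5 = 1, x6 = 6. Then constraint 2: x2 + x4 = 4; constraint 4: x4 + x2 = 4, and every other listed constraint is also met.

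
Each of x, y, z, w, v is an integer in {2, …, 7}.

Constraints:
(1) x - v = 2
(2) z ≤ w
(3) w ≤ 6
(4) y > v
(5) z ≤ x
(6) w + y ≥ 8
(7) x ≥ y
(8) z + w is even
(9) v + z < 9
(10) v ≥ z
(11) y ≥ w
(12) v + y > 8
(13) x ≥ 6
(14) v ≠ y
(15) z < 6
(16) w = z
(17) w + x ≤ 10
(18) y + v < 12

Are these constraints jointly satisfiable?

Try x = 6, y = 6, z = 2, w = 2, v = 4.
Check constraint 1: x - v = 2; constraint 6: w + y = 8; constraint 9: v + z = 6. The remaining constraints are straightforward to verify.

Satisfiable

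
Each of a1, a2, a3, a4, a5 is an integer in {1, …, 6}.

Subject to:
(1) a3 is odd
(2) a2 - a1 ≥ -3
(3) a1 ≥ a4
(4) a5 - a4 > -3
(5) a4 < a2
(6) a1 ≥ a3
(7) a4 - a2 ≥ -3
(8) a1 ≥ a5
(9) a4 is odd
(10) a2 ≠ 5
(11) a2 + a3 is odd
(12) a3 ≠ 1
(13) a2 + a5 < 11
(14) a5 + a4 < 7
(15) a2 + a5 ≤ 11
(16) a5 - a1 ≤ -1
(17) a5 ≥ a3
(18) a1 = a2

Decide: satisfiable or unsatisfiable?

Satisfiable

The assignment a1 = 6, a2 = 6, a3 = 3, a4 = 3, a5 = 3 works:
  constraint 2 holds since a2 - a1 = 0.
  constraint 4 holds since a5 - a4 = 0.
The rest check out directly.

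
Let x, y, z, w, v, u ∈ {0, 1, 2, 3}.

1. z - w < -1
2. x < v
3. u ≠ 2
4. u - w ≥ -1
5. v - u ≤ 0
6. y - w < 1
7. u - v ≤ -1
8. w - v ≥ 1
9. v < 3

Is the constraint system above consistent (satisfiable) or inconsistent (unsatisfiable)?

Constraints 4, 7, and 8 give u − w ≥ -1, w − v ≥ 1, v − u ≥ 1.
Adding all 3 inequalities: the left sides telescope to 0, and the right sides sum to (-1) + 1 + 1 = 1. So 0 ≥ 1, which is false.

Unsatisfiable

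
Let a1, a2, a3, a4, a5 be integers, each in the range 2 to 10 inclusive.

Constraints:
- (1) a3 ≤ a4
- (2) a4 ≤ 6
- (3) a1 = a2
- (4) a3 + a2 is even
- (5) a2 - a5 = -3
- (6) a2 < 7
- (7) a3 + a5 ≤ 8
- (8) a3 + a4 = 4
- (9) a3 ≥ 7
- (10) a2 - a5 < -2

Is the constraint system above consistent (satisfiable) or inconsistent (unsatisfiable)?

From constraints 1 and 9: a4 ≥ a3 and a3 ≥ 7, so a4 ≥ 7. From constraint 2: a4 ≤ 6. But 6 < 7, so no value of a4 works.

Unsatisfiable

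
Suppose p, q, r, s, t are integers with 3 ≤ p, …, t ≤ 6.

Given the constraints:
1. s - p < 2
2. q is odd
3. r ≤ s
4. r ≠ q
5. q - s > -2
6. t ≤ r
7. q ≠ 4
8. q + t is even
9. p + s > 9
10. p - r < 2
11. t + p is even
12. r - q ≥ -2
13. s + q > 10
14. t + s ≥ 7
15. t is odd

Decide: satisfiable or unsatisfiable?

Satisfiable

Take p = 5, q = 5, r = 6, s = 6, t = 3. Then constraint 1: s - p = 1; constraint 5: q - s = -1, and every other listed constraint is also met.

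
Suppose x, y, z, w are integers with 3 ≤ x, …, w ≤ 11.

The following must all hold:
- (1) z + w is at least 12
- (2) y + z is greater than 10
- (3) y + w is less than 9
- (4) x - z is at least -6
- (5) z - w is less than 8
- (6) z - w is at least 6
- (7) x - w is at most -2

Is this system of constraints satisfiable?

Unsatisfiable

Constraints 4, 6, and 7 give w − x ≥ 2, x − z ≥ -6, z − w ≥ 6.
Adding all 3 inequalities: the left sides telescope to 0, and the right sides sum to 2 + (-6) + 6 = 2. So 0 ≥ 2, which is false.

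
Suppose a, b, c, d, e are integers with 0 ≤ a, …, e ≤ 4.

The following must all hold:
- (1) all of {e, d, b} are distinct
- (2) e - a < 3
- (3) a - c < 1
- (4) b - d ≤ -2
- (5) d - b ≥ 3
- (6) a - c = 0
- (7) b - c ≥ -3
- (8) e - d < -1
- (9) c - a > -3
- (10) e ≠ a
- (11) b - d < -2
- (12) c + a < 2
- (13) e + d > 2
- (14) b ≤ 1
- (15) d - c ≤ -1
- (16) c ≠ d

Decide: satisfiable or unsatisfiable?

Constraints 5, 7, and 15 give d − b ≥ 3, b − c ≥ -3, c − d ≥ 1.
Adding all 3 inequalities: the left sides telescope to 0, and the right sides sum to 3 + (-3) + 1 = 1. So 0 ≥ 1, which is false.

Unsatisfiable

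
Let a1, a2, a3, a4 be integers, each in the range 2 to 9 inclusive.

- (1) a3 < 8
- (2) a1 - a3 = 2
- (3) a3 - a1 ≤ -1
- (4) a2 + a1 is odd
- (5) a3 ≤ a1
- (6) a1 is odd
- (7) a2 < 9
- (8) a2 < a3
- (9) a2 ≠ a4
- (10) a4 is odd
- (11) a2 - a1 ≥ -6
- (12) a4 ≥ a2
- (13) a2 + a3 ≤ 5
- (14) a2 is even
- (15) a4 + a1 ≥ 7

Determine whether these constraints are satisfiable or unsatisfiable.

Satisfiable

One satisfying assignment is a1 = 5, a2 = 2, a3 = 3, a4 = 5.
For the less obvious constraints — constraint 2: a1 - a3 = 2; constraint 3: a3 - a1 = -2; constraint 11: a2 - a1 = -3 — and the others hold by inspection.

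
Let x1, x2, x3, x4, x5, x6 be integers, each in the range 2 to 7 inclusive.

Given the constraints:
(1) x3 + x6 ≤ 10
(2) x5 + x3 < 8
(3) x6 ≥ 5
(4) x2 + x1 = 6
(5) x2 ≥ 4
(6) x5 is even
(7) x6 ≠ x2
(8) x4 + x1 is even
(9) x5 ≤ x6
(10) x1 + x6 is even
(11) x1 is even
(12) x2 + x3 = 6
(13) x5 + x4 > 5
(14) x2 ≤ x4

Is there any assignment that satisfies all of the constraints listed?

Satisfiable

Setting (x1, x2, x3, x4, x5, x6) = (2, 4, 2, 4, 4, 6) satisfies everything: constraint 1: x3 + x6 = 8; constraint 2: x5 + x3 = 6, and the others follow.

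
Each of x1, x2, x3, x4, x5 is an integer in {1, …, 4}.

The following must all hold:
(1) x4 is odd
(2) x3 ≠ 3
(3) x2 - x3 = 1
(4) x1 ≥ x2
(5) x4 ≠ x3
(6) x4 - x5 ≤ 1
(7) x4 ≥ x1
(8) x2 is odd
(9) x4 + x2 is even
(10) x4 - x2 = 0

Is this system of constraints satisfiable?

Take x1 = 3, x2 = 3, x3 = 2, x4 = 3, x5 = 4. Then constraint 3: x2 - x3 = 1; constraint 6: x4 - x5 = -1, and every other listed constraint is also met.

Satisfiable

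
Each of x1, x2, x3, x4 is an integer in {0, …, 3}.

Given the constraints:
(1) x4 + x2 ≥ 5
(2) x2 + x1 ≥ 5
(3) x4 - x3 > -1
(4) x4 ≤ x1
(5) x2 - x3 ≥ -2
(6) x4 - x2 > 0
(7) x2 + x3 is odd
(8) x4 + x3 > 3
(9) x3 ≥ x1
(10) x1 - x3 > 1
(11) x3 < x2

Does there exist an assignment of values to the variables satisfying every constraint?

Unsatisfiable

Constraints 4, 6, 9, and 11 give x1 ≤ x3, x3 < x2, x2 < x4, x4 ≤ x1. Chaining: x1 ≤ x3 < x2 < x4 ≤ x1, which forces x1 < x1 — impossible.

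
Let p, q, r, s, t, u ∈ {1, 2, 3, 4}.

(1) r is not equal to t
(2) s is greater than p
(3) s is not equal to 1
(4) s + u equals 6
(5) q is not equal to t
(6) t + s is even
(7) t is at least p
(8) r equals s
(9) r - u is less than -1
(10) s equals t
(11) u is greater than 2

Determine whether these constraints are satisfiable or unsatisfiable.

From constraints 8 and 10, r = s = t, so r = t. But constraint 1 says r ≠ t. Contradiction.

Unsatisfiable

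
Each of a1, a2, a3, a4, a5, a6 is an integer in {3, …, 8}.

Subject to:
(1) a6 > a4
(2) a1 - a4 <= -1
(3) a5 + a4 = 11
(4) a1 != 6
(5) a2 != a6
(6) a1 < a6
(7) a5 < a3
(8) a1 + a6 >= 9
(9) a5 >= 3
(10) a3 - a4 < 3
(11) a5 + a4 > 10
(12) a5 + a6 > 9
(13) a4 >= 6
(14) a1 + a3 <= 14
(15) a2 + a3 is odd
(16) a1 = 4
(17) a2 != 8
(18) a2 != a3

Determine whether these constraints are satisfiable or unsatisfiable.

Satisfiable

The assignment a1 = 4, a2 = 7, a3 = 8, a4 = 7, a5 = 4, a6 = 8 works:
  constraint 2 holds since a1 - a4 = -3.
  constraint 3 holds since a5 + a4 = 11.
  constraint 8 holds since a1 + a6 = 12.
The rest check out directly.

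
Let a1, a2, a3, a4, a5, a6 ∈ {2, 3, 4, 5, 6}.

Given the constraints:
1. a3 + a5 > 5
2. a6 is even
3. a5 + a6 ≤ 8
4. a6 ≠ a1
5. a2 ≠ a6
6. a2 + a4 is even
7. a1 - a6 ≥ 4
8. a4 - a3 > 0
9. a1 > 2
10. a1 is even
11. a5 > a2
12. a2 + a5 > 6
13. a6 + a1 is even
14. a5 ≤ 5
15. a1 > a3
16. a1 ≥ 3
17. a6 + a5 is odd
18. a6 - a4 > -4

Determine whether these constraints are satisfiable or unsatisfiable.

Take a1 = 6, a2 = 3, a3 = 3, a4 = 5, a5 = 5, a6 = 2. Then constraint 1: a3 + a5 = 8; constraint 3: a5 + a6 = 7, and every other listed constraint is also met.

Satisfiable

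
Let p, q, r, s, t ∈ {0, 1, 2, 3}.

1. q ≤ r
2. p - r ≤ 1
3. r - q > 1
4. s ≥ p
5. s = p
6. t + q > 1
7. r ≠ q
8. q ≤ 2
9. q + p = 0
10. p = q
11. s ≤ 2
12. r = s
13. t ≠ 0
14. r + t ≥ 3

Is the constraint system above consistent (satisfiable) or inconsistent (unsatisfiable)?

Unsatisfiable

From constraints 5, 10, and 12, r = s = p = q, so r = q. But constraint 7 says r ≠ q. Contradiction.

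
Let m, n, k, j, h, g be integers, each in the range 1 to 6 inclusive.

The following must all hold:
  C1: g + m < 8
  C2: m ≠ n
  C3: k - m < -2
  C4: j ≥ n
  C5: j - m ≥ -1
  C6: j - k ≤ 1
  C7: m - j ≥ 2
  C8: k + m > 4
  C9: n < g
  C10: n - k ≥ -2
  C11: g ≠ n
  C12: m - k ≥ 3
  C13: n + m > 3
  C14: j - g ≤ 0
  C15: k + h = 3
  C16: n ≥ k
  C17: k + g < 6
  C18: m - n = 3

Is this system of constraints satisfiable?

Unsatisfiable

Constraints 5, 6, and 12 give j − m ≥ -1, m − k ≥ 3, k − j ≥ -1.
Adding all 3 inequalities: the left sides telescope to 0, and the right sides sum to (-1) + 3 + (-1) = 1. So 0 ≥ 1, which is false.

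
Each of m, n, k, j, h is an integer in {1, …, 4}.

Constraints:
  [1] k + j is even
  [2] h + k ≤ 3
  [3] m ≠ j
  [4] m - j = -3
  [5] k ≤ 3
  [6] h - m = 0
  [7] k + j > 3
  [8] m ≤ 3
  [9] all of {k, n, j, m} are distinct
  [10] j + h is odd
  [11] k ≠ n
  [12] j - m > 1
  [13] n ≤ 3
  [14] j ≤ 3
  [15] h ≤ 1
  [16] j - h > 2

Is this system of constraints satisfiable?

Constraints 5, 8, 13, and 14 confine each of k, n, j, m to the 3 values {1, …, 3} (the domain already gives each ≥ 1).
Constraint 9 requires all 4 of them to be distinct, but only 3 values are available — impossible by the pigeonhole principle.

Unsatisfiable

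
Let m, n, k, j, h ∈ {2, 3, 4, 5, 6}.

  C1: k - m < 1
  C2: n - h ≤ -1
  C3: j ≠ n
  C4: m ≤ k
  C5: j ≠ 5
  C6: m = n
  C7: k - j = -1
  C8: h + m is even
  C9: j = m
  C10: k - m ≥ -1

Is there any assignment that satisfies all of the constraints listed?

Unsatisfiable

From constraints 6 and 9, j = m = n, so j = n. But constraint 3 says j ≠ n. Contradiction.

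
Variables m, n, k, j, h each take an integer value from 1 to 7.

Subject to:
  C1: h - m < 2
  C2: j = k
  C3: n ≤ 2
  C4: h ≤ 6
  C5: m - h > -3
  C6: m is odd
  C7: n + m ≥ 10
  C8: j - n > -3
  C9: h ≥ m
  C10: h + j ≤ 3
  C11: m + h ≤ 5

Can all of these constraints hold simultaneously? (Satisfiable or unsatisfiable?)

Unsatisfiable

From constraint 3: n ≤ 2. From constraints 4 and 9: m ≤ h ≤ 6. Hence n + m ≤ 8. But constraint 7 requires n + m ≥ 10, and 10 > 8. Contradiction.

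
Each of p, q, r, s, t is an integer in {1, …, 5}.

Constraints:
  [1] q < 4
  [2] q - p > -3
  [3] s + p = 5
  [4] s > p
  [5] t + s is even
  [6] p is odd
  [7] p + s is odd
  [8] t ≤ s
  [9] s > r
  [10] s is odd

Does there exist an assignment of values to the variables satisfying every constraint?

Unsatisfiable

Constraint 6 makes p odd and constraint 10 makes s odd, so p + s must be even. Constraint 7 says p + s is odd — contradiction.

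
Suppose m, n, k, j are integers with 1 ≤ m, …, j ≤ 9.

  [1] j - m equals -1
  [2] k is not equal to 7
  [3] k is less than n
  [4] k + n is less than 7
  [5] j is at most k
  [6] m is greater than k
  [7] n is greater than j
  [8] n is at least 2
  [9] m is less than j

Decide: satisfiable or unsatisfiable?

Unsatisfiable

Constraints 5, 6, and 9 give j ≤ k, k < m, m < j. Chaining: j ≤ k < m < j, which forces j < j — impossible.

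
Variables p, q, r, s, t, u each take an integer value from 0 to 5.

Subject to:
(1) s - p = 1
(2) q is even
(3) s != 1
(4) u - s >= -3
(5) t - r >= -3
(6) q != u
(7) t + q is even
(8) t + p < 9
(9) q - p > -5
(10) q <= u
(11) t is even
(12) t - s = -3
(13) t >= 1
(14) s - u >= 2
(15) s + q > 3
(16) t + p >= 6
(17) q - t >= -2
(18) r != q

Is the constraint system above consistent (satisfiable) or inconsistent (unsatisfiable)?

Satisfiable

One satisfying assignment is p = 4, q = 0, r = 5, s = 5, t = 2, u = 2.
For the less obvious constraints — constraint 1: s - p = 1; constraint 4: u - s = -3; constraint 5: t - r = -3 — and the others hold by inspection.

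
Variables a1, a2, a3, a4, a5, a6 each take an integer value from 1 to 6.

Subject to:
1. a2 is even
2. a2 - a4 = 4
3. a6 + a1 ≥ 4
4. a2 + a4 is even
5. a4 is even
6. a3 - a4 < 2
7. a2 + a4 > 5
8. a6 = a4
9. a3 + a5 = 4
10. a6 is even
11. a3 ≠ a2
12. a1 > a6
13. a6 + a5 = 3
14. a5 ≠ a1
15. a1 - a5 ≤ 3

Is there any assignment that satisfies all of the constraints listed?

One satisfying assignment is a1 = 3, a2 = 6, a3 = 3, a4 = 2, a5 = 1, a6 = 2.
For the less obvious constraints — constraint 2: a2 - a4 = 4; constraint 3: a6 + a1 = 5 — and the others hold by inspection.

Satisfiable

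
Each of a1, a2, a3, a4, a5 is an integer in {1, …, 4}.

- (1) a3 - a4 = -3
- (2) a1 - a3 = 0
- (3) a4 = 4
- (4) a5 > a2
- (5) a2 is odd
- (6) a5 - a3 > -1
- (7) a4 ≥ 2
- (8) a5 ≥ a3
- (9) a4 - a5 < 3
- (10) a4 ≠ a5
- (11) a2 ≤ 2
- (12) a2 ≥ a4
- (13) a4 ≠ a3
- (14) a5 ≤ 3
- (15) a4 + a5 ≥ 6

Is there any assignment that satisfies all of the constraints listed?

Unsatisfiable

From constraints 11 and 12: a4 ≤ a2 ≤ 2. From constraint 14: a5 ≤ 3. Hence a4 + a5 ≤ 5. But constraint 15 requires a4 + a5 ≥ 6, and 6 > 5. Contradiction.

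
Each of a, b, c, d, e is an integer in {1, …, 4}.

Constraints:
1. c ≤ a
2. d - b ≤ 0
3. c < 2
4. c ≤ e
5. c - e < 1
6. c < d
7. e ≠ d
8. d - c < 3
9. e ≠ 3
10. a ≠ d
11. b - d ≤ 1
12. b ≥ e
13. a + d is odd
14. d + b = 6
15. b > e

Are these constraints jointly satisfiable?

Satisfiable

Take a = 2, b = 3, c = 1, d = 3, e = 1. Then constraint 2: d - b = 0; constraint 5: c - e = 0, and every other listed constraint is also met.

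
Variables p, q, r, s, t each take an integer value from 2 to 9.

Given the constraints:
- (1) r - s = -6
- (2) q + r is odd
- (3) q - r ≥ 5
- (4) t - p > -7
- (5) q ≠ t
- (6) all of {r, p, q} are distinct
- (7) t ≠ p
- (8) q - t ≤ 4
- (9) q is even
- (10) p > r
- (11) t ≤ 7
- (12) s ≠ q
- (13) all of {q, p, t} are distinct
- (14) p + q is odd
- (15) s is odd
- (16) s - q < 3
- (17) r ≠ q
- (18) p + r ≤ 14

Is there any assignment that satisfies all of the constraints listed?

Setting (p, q, r, s, t) = (9, 8, 3, 9, 5) satisfies everything: constraint 1: r - s = -6; constraint 3: q - r = 5; constraint 4: t - p = -4, and the others follow.

Satisfiable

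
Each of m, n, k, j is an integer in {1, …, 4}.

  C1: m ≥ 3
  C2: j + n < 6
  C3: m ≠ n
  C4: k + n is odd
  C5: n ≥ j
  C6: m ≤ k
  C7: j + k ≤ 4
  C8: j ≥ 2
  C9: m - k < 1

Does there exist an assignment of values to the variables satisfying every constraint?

From constraint 8: j ≥ 2. From constraints 1 and 6: k ≥ m ≥ 3. Hence j + k ≥ 5. But constraint 7 requires j + k ≤ 4, and 4 < 5. Contradiction.

Unsatisfiable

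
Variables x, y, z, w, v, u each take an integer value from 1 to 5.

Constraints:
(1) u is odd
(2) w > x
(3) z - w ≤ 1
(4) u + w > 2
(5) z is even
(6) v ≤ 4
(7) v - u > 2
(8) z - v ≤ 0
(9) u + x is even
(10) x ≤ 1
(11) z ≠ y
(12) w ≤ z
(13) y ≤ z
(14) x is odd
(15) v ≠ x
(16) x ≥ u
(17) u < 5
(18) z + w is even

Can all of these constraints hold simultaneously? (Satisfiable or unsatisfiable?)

Satisfiable

Try x = 1, y = 1, z = 4, w = 4, v = 4, u = 1.
Check constraint 3: z - w = 0; constraint 4: u + w = 5; constraint 7: v - u = 3. The remaining constraints are straightforward to verify.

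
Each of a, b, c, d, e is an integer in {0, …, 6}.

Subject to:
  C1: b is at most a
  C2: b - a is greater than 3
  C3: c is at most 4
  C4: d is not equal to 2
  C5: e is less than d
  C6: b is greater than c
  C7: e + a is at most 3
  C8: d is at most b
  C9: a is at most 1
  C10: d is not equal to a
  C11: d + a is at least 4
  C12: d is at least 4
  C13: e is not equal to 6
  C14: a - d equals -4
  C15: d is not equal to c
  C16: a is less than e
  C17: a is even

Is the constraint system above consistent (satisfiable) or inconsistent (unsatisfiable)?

From constraints 8 and 12: b ≥ d and d ≥ 4, so b ≥ 4. From constraints 1 and 9: b ≤ a and a ≤ 1, so b ≤ 1. But 1 < 4, so no value of b works.

Unsatisfiable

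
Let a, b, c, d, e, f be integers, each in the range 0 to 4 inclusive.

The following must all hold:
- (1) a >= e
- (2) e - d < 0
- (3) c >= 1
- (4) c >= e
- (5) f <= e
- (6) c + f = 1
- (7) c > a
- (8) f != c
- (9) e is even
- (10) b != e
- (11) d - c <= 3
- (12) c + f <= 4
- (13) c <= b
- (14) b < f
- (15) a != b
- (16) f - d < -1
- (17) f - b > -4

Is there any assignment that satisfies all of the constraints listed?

Constraints 1, 5, 7, 13, and 14 give a < c, c ≤ b, b < f, f ≤ e, e ≤ a. Chaining: a < c ≤ b < f ≤ e ≤ a, which forces a < a — impossible.

Unsatisfiable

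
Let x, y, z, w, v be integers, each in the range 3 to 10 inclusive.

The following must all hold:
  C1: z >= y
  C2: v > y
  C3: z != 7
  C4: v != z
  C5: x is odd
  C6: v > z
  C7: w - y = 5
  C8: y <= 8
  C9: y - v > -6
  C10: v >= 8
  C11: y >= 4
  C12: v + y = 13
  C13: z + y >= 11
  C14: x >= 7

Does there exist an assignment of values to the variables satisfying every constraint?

The assignment x = 9, y = 5, z = 6, w = 10, v = 8 works:
  constraint 7 holds since w - y = 5.
  constraint 9 holds since y - v = -3.
  constraint 12 holds since v + y = 13.
The rest check out directly.

Satisfiable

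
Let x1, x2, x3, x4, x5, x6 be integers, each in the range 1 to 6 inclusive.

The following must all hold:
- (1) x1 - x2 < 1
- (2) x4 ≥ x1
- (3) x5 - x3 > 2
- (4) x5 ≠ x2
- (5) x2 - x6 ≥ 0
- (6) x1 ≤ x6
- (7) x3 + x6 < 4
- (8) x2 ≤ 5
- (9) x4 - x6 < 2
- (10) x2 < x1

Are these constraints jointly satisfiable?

Constraints 5, 6, and 10 give x6 ≤ x2, x2 < x1, x1 ≤ x6. Chaining: x6 ≤ x2 < x1 ≤ x6, which forces x6 < x6 — impossible.

Unsatisfiable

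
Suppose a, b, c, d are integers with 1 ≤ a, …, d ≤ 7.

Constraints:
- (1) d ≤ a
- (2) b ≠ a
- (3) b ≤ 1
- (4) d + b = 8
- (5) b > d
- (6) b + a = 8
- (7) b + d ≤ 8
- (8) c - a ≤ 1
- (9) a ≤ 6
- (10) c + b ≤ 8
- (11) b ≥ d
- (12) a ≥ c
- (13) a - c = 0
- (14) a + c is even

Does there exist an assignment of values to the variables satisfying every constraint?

Unsatisfiable

From constraints 1 and 9: d ≤ a ≤ 6. From constraint 3: b ≤ 1. Hence d + b ≤ 7. But constraint 4 requires d + b = 8, and 8 > 7. Contradiction.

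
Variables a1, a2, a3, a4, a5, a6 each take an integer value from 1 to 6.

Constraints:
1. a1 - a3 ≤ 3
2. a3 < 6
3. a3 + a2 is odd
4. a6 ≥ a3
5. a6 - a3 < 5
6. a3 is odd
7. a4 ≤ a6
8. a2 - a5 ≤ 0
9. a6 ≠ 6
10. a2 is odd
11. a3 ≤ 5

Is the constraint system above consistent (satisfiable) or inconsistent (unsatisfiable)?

Constraint 6 makes a3 odd and constraint 10 makes a2 odd, so a3 + a2 must be even. Constraint 3 says a3 + a2 is odd — contradiction.

Unsatisfiable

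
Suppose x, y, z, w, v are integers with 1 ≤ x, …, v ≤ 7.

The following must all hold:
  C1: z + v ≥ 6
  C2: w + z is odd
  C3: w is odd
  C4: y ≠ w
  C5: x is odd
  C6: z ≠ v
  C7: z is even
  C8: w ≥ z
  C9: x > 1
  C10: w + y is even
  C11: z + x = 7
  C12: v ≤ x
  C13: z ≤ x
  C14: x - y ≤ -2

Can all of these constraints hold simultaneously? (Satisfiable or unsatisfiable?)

Satisfiable

One satisfying assignment is x = 5, y = 7, z = 2, w = 5, v = 5.
For the less obvious constraints — constraint 1: z + v = 7; constraint 11: z + x = 7; constraint 14: x - y = -2 — and the others hold by inspection.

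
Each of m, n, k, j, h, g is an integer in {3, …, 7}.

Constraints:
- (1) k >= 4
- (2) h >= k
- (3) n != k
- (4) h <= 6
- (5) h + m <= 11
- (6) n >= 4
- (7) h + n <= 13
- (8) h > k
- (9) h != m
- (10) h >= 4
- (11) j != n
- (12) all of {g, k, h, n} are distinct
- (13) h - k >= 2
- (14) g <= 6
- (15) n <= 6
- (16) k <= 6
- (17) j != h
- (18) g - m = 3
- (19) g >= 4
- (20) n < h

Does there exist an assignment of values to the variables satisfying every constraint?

Constraints 1, 4, 6, 10, 14, 15, 16, and 19 confine each of g, k, h, n to the 3 values {4, …, 6}.
Constraint 12 requires all 4 of them to be distinct, but only 3 values are available — impossible by the pigeonhole principle.

Unsatisfiable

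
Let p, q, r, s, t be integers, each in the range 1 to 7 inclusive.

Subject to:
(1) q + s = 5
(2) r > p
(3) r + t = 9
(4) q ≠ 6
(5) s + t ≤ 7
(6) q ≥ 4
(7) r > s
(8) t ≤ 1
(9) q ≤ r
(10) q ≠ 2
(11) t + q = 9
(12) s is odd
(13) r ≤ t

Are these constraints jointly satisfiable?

Unsatisfiable

From constraints 6 and 9: r ≥ q and q ≥ 4, so r ≥ 4. From constraints 8 and 13: r ≤ t and t ≤ 1, so r ≤ 1. But 1 < 4, so no value of r works.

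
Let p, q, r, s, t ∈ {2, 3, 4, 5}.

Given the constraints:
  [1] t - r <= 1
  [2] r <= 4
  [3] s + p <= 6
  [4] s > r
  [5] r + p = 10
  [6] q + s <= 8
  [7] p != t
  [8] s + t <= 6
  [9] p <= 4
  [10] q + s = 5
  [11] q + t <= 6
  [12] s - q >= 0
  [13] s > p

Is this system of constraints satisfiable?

From constraint 2: r ≤ 4. From constraint 9: p ≤ 4. Hence r + p ≤ 8. But constraint 5 requires r + p = 10, and 10 > 8. Contradiction.

Unsatisfiable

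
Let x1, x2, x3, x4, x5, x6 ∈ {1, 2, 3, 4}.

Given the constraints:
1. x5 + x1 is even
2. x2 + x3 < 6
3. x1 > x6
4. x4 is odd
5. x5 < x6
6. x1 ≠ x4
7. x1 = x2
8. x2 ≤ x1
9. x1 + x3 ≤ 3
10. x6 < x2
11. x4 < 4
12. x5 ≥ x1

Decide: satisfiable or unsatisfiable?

Unsatisfiable

Constraints 5, 8, 10, and 12 give x6 < x2, x2 ≤ x1, x1 ≤ x5, x5 < x6. Chaining: x6 < x2 ≤ x1 ≤ x5 < x6, which forces x6 < x6 — impossible.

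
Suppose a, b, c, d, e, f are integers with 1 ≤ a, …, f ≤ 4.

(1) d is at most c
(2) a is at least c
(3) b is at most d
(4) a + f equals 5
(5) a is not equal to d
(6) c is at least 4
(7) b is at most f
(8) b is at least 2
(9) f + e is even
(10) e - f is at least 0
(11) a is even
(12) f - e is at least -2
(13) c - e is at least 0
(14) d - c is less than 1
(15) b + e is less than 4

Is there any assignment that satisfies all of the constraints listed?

Unsatisfiable

From constraints 2 and 6: a ≥ c ≥ 4. From constraints 7 and 8: f ≥ b ≥ 2. Hence a + f ≥ 6. But constraint 4 requires a + f = 5, and 5 < 6. Contradiction.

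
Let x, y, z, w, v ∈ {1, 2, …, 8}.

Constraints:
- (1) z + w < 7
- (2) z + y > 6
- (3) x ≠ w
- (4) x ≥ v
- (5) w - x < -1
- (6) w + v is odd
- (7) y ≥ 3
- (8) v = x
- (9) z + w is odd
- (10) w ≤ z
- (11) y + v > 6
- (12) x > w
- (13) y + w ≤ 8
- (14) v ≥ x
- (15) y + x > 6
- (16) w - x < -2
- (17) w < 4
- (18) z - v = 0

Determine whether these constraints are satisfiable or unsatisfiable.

Satisfiable

Setting (x, y, z, w, v) = (4, 4, 4, 1, 4) satisfies everything: constraint 1: z + w = 5; constraint 2: z + y = 8, and the others follow.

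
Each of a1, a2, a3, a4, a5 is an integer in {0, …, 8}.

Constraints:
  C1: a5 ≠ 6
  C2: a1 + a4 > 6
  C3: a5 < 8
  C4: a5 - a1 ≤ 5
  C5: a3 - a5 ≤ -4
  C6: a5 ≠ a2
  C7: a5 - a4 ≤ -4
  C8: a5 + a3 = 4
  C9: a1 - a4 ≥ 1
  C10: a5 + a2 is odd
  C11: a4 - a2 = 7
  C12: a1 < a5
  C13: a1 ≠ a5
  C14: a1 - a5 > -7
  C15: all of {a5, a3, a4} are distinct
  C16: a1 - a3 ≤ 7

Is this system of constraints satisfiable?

Unsatisfiable

Constraints 5, 7, 9, and 16 give a4 − a5 ≥ 4, a5 − a3 ≥ 4, a3 − a1 ≥ -7, a1 − a4 ≥ 1.
Adding all 4 inequalities: the left sides telescope to 0, and the right sides sum to 4 + 4 + (-7) + 1 = 2. So 0 ≥ 2, which is false.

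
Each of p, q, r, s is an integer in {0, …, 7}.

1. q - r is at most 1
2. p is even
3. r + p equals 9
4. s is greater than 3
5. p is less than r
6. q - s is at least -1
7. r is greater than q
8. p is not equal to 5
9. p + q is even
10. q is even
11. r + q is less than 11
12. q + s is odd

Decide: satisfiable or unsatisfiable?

Try p = 4, q = 4, r = 5, s = 5.
Check constraint 1: q - r = -1; constraint 3: r + p = 9. The remaining constraints are straightforward to verify.

Satisfiable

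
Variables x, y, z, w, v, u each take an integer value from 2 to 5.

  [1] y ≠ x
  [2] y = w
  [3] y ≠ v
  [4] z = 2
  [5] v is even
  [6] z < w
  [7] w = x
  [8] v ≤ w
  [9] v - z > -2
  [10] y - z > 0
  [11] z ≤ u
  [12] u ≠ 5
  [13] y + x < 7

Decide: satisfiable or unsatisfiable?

Unsatisfiable

From constraints 2 and 7, y = w = x, so y = x. But constraint 1 says y ≠ x. Contradiction.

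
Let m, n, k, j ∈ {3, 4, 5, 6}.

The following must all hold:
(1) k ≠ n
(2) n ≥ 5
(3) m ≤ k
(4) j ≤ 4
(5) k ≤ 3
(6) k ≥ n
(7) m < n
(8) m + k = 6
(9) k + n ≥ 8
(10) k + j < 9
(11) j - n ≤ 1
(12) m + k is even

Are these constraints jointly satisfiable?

From constraint 2: n ≥ 5. From constraints 5 and 6: n ≤ k and k ≤ 3, so n ≤ 3. But 3 < 5, so no value of n works.

Unsatisfiable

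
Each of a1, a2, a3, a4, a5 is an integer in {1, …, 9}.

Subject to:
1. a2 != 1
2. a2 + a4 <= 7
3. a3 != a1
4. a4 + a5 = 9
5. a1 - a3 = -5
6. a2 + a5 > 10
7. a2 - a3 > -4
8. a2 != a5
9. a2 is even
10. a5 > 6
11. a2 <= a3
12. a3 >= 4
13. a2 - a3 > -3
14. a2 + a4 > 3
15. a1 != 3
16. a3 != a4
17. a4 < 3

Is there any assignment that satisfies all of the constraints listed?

Try a1 = 1, a2 = 4, a3 = 6, a4 = 2, a5 = 7.
Check constraint 2: a2 + a4 = 6; constraint 4: a4 + a5 = 9; constraint 5: a1 - a3 = -5. The remaining constraints are straightforward to verify.

Satisfiable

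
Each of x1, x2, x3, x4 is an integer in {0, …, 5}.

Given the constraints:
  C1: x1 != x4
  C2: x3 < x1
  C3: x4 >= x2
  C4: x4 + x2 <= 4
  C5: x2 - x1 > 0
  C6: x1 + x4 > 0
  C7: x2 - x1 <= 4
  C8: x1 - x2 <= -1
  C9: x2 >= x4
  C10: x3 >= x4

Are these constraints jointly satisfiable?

Constraints 2, 3, 5, and 10 give x1 < x2, x2 ≤ x4, x4 ≤ x3, x3 < x1. Chaining: x1 < x2 ≤ x4 ≤ x3 < x1, which forces x1 < x1 — impossible.

Unsatisfiable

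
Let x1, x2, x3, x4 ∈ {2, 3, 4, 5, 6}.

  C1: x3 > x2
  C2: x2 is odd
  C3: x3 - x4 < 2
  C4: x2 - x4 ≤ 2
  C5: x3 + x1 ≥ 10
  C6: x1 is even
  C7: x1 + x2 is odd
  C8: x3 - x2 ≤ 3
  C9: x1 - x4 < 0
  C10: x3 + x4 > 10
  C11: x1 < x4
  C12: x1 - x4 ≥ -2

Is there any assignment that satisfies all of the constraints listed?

Try x1 = 4, x2 = 5, x3 = 6, x4 = 5.
Check constraint 3: x3 - x4 = 1; constraint 4: x2 - x4 = 0. The remaining constraints are straightforward to verify.

Satisfiable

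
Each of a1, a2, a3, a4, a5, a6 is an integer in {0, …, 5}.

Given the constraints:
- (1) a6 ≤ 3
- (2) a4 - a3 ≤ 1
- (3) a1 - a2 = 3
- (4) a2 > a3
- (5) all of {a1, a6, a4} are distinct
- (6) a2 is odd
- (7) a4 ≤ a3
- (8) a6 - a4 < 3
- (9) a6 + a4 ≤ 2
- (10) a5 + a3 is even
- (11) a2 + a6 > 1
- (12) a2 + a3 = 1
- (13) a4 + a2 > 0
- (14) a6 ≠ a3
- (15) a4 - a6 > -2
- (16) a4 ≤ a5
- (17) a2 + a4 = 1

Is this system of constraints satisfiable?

Satisfiable

Setting (a1, a2, a3, a4, a5, a6) = (4, 1, 0, 0, 0, 1) satisfies everything: constraint 2: a4 - a3 = 0; constraint 3: a1 - a2 = 3, and the others follow.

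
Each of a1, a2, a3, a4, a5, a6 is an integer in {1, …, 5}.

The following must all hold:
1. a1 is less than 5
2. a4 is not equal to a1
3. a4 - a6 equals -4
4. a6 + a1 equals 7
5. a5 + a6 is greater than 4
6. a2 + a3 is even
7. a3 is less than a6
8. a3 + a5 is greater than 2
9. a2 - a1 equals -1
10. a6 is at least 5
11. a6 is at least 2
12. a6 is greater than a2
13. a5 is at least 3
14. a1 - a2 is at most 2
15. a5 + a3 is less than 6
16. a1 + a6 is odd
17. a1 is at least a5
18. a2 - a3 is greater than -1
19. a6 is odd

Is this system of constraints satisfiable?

From constraint 10: a6 ≥ 5. From constraints 13 and 17: a1 ≥ a5 ≥ 3. Hence a6 + a1 ≥ 8. But constraint 4 requires a6 + a1 = 7, and 7 < 8. Contradiction.

Unsatisfiable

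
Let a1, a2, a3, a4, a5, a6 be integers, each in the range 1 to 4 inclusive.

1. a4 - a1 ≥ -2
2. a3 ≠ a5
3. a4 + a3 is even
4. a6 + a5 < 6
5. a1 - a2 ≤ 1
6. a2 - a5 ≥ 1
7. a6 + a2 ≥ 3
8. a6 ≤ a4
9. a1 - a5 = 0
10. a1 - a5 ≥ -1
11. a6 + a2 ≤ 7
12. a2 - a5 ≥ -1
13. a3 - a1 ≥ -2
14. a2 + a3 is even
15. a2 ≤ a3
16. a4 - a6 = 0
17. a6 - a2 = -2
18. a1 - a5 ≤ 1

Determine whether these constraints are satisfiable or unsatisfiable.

The assignment a1 = 2, a2 = 3, a3 = 3, a4 = 1, a5 = 2, a6 = 1 works:
  constraint 1 holds since a4 - a1 = -1.
  constraint 4 holds since a6 + a5 = 3.
The rest check out directly.

Satisfiable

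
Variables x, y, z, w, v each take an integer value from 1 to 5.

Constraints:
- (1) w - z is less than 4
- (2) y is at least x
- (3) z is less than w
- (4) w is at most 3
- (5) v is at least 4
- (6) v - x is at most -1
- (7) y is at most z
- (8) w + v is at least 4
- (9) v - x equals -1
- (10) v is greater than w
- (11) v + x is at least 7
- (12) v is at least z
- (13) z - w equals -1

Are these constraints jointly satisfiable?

Unsatisfiable

Constraints 2, 3, 6, 7, and 10 give v < x, x ≤ y, y ≤ z, z < w, w < v. Chaining: v < x ≤ y ≤ z < w < v, which forces v < v — impossible.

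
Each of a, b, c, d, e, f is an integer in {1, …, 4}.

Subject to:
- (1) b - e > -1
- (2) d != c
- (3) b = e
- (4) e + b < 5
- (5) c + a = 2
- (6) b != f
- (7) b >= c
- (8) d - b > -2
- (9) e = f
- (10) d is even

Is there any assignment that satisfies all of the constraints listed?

From constraints 3 and 9, b = e = f, so b = f. But constraint 6 says b ≠ f. Contradiction.

Unsatisfiable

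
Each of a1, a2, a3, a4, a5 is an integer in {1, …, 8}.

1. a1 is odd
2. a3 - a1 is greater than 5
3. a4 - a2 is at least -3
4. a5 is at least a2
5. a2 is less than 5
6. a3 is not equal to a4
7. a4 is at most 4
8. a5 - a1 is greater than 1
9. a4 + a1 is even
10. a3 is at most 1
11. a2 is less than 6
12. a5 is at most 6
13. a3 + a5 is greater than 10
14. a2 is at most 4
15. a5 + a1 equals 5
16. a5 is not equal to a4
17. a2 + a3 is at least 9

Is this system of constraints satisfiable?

Unsatisfiable

From constraints 4 and 12: a2 ≤ a5 ≤ 6. From constraint 10: a3 ≤ 1. Hence a2 + a3 ≤ 7. But constraint 17 requires a2 + a3 ≥ 9, and 9 > 7. Contradiction.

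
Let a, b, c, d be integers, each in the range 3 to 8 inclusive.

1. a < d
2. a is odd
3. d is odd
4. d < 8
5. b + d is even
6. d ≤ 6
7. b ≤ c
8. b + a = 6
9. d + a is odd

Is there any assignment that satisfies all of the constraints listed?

Unsatisfiable

Constraint 3 makes d odd and constraint 2 makes a odd, so d + a must be even. Constraint 9 says d + a is odd — contradiction.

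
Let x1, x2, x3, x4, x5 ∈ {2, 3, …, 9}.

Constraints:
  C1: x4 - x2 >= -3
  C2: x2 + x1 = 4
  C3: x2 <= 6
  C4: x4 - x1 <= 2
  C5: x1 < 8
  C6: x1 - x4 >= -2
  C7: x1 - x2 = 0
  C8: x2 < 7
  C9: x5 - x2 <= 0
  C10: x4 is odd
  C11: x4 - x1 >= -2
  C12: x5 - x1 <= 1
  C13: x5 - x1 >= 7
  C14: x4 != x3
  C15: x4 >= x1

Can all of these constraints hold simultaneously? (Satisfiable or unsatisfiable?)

Constraints 1, 6, 9, and 13 give x1 − x4 ≥ -2, x4 − x2 ≥ -3, x2 − x5 ≥ 0, x5 − x1 ≥ 7.
Adding all 4 inequalities: the left sides telescope to 0, and the right sides sum to (-2) + (-3) + 0 + 7 = 2. So 0 ≥ 2, which is false.

Unsatisfiable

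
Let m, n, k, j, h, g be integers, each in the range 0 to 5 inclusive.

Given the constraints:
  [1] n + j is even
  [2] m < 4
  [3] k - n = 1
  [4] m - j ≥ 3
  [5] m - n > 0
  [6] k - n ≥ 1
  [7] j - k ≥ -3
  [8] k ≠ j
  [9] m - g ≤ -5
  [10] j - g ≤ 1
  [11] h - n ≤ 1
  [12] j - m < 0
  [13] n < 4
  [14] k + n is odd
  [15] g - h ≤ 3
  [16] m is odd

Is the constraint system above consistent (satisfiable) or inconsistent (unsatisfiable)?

Unsatisfiable

Constraints 4, 6, 7, 9, 11, and 15 give m − j ≥ 3, j − k ≥ -3, k − n ≥ 1, n − h ≥ -1, h − g ≥ -3, g − m ≥ 5.
Adding all 6 inequalities: the left sides telescope to 0, and the right sides sum to 3 + (-3) + 1 + (-1) + (-3) + 5 = 2. So 0 ≥ 2, which is false.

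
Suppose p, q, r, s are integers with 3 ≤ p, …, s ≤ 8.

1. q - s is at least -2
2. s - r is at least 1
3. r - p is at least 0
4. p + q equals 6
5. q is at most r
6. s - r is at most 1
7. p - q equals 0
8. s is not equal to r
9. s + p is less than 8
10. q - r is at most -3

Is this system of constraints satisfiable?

Unsatisfiable

Constraints 1, 2, and 10 give r − q ≥ 3, q − s ≥ -2, s − r ≥ 1.
Adding all 3 inequalities: the left sides telescope to 0, and the right sides sum to 3 + (-2) + 1 = 2. So 0 ≥ 2, which is false.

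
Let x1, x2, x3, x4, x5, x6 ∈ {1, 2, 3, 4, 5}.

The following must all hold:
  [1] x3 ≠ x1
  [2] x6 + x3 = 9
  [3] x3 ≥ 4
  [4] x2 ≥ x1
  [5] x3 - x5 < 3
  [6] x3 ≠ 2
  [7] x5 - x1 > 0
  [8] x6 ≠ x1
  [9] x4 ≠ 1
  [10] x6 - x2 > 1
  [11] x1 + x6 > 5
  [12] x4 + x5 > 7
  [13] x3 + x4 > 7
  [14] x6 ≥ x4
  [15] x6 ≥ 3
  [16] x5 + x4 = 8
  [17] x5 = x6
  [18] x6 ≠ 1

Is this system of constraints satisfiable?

Satisfiable

Setting (x1, x2, x3, x4, x5, x6) = (2, 2, 5, 4, 4, 4) satisfies everything: constraint 2: x6 + x3 = 9; constraint 5: x3 - x5 = 1; constraint 7: x5 - x1 = 2, and the others follow.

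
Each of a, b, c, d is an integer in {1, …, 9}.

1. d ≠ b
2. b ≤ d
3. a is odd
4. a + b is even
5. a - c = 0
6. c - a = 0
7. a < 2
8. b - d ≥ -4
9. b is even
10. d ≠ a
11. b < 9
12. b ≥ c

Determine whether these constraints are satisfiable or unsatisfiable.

Constraint 3 makes a odd and constraint 9 makes b even, so a + b must be odd. Constraint 4 says a + b is even — contradiction.

Unsatisfiable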